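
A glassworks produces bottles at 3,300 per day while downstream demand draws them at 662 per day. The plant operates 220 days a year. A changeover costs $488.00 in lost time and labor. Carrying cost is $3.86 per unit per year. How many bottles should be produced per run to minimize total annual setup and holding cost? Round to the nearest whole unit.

Q* ≈ 6,787 bottles

Annual demand D = 662 × 220 = 145,640.
Production build-up factor (1 − d/p) = 1 − 662/3,300 = 0.7994.
Q* = √(2DS / (H(1 − d/p))) = √(2 × 145,640 × 488 / (3.86 × 0.7994)).
= √(142,144,640 / 3.0857) ≈ 6787.208.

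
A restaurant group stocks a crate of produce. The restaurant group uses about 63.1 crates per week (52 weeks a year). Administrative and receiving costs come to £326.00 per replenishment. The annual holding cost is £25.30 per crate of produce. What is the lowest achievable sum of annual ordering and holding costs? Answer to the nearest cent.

Annual demand D = 63.1 × 52 = 3,281.2.
Q* = √(2DS/H) = √(2 × 3,281.2 × 326 / 25.3) ≈ 290.79.
At the optimum the two cost components are equal, so total cost = 2·(Q*/2)H = Q*·H.
Minimum total = √(2DSH) = √(2 × 3,281.2 × 326 × 25.3) ≈ 7356.994.

TC* ≈ £7,356.99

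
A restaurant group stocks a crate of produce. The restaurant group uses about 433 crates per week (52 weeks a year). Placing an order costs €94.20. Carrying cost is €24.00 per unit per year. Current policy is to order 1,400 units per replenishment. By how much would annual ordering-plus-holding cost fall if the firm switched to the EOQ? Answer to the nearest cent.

Extra cost ≈ €8,224.99 per year

Annual demand D = 433 × 52 = 22,516.
EOQ = √(2DS/H) = √(2 × 22,516 × 94.2 / 24) ≈ 420.42.
Cost at Q* = (D/Q*)S + (Q*/2)H = √(2DSH) ≈ €10,090.01.
Cost at Q = 1,400: (22,516/1,400)×94.2 + (1,400/2)×24 = €1,515.01 + €16,800.00 = €18,315.01.
Excess = €18,315.01 − €10,090.01 = €8,224.99.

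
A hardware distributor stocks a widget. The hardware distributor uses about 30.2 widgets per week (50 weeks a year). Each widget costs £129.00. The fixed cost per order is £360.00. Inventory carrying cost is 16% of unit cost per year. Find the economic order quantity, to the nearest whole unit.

Annual demand D = 30.2 × 50 = 1,510.
Holding cost H = 0.16 × £129.00 = £20.6400 per unit per year.
EOQ = √(2DS / H) = √(2 × 1,510 × 360 / 20.64).
= √(1,087,200 / 20.64) = √52,674.4186 ≈ 229.509.

Q* ≈ 230 widgets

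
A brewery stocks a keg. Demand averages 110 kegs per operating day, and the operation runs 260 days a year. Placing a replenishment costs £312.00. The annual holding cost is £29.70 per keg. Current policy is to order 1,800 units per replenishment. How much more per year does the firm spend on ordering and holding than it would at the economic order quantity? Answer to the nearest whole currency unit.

Annual demand D = 110 × 260 = 28,600.
EOQ = √(2DS/H) = √(2 × 28,600 × 312 / 29.7) ≈ 775.17.
Cost at Q* = (D/Q*)S + (Q*/2)H = √(2DSH) ≈ £23,022.56.
Cost at Q = 1,800: (28,600/1,800)×312 + (1,800/2)×29.7 = £4,957.33 + £26,730.00 = £31,687.33.
Excess = £31,687.33 − £23,022.56 = £8,664.78.

Extra cost ≈ £8,665 per year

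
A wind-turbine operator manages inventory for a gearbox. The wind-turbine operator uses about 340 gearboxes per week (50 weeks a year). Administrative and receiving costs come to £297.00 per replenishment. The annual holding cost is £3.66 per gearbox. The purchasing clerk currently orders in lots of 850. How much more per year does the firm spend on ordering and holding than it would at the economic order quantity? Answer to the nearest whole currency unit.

Extra cost ≈ £1,416 per year

Annual demand D = 340 × 50 = 17,000.
EOQ = √(2DS/H) = √(2 × 17,000 × 297 / 3.66) ≈ 1661.03.
Cost at Q* = (D/Q*)S + (Q*/2)H = √(2DSH) ≈ £6,079.37.
Cost at Q = 850: (17,000/850)×297 + (850/2)×3.66 = £5,940.00 + £1,555.50 = £7,495.50.
Excess = £7,495.50 − £6,079.37 = £1,416.13.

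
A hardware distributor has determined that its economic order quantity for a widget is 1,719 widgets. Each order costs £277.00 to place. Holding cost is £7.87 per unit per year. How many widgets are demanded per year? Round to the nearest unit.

D ≈ 41,978 widgets per year

The basic EOQ model gives Q* = √(2DS/H); rearrange for the unknown.
From Q* = √(2DS/H): D = Q*²H / (2S) = 1,719² × 7.87 / (2 × 277) = 41977.515.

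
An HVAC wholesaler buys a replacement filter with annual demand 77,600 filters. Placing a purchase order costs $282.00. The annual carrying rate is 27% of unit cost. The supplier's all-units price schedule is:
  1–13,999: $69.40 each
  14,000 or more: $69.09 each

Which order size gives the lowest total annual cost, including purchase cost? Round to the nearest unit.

Holding cost per unit per year at price C is H = 0.27·C.
For each price level, check whether its EOQ is feasible; otherwise the best quantity at that price is the breakpoint.
EOQ at $69.40 = 1528.3 (feasible in tier 1): TC = 77,600×$69.40 + (77,600/1528.3)×282 + (1528.3/2)×0.27×$69.40 = $5,414,077.30.
EOQ at $69.09 = 1531.7 < 14000, so use break Q=14000: TC = 77,600×$69.09 + (77,600/14000.0)×282 + (14000.0/2)×0.27×$69.09 = $5,493,527.19.
Lowest total cost is $5,414,077.30 at Q = 1528.3.

Q* ≈ 1,528 filters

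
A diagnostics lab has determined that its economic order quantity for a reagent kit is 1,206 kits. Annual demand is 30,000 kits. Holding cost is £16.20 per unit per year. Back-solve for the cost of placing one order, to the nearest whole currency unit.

S ≈ £393

Squaring Q* = √(2DS/H) gives Q*² = 2DS/H.
From Q* = √(2DS/H): S = Q*²H / (2D) = 1,206² × 16.2 / (2 × 30,000) = 392.6977.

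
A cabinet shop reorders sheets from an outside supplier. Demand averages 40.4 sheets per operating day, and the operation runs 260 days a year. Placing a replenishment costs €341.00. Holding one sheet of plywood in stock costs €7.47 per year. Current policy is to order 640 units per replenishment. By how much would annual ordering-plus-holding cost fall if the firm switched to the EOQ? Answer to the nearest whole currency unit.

Extra cost ≈ €672 per year

Annual demand D = 40.4 × 260 = 10,504.
EOQ = √(2DS/H) = √(2 × 10,504 × 341 / 7.47) ≈ 979.29.
Cost at Q* = (D/Q*)S + (Q*/2)H = √(2DSH) ≈ €7,315.26.
Cost at Q = 640: (10,504/640)×341 + (640/2)×7.47 = €5,596.66 + €2,390.40 = €7,987.06.
Excess = €7,987.06 − €7,315.26 = €671.80.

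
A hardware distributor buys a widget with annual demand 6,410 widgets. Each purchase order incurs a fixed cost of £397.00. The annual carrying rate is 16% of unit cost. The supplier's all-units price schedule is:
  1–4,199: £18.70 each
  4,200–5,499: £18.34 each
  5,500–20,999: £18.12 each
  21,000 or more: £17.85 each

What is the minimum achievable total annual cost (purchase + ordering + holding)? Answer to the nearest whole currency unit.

TC* ≈ £123,769

Holding cost per unit per year at price C is H = 0.16·C.
Evaluate total cost at each tier's feasible EOQ or, if the EOQ is below the tier, at the tier's minimum quantity.
EOQ at £18.70 = 1304.2 (feasible in tier 1): TC = 6,410×£18.70 + (6,410/1304.2)×397 + (1304.2/2)×0.16×£18.70 = £123,769.29.
EOQ at £18.34 = 1317.0 < 4200, so use break Q=4200: TC = 6,410×£18.34 + (6,410/4200.0)×397 + (4200.0/2)×0.16×£18.34 = £124,327.54.
EOQ at £18.12 = 1325.0 < 5500, so use break Q=5500: TC = 6,410×£18.12 + (6,410/5500.0)×397 + (5500.0/2)×0.16×£18.12 = £124,584.69.
EOQ at £17.85 = 1334.9 < 21000, so use break Q=21000: TC = 6,410×£17.85 + (6,410/21000.0)×397 + (21000.0/2)×0.16×£17.85 = £144,527.68.
Lowest total cost among the candidates is at Q = 1304.2.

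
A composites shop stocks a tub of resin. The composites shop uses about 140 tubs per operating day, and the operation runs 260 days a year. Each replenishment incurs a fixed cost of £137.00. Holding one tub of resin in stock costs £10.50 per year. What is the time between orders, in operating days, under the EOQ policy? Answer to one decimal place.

T ≈ 7.0 days

Annual demand D = 140 × 260 = 36,400.
The optimal lot size = √(2DS/H) = √(2 × 36,400 × 137 / 10.5) ≈ 974.61.
Cycle time = Q*/D × 260 = 974.61 / 36,400 × 260 ≈ 6.962 days.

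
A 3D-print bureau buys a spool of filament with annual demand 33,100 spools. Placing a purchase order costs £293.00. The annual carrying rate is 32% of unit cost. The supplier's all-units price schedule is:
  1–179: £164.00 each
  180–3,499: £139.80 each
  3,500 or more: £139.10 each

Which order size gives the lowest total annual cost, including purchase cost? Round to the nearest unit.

Holding cost per unit per year at price C is H = 0.32·C.
For each price level, check whether its EOQ is feasible; otherwise the best quantity at that price is the breakpoint.
Tier 1 (£164.00): EOQ = 607.9 exceeds tier's upper bound 179, so this tier is dominated.
EOQ at £139.80 = 658.5 (feasible in tier 2): TC = 33,100×£139.80 + (33,100/658.5)×293 + (658.5/2)×0.32×£139.80 = £4,656,837.19.
EOQ at £139.10 = 660.1 < 3500, so use break Q=3500: TC = 33,100×£139.10 + (33,100/3500.0)×293 + (3500.0/2)×0.32×£139.10 = £4,684,876.94.
Lowest total cost is £4,656,837.19 at Q = 658.5.

Q* ≈ 658 spools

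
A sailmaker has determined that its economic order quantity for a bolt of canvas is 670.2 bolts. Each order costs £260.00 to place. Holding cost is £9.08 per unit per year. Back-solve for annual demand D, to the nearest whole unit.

D ≈ 7,843 bolts per year

The basic EOQ model gives Q* = √(2DS/H); rearrange for the unknown.
From Q* = √(2DS/H): D = Q*²H / (2S) = 670.2² × 9.08 / (2 × 260) = 7843.165.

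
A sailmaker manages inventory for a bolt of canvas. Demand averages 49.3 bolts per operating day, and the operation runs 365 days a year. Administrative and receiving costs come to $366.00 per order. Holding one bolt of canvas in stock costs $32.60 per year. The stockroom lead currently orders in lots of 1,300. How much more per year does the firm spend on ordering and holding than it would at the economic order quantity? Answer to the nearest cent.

Extra cost ≈ $5,534.02 per year

Annual demand D = 49.3 × 365 = 17,994.5.
EOQ = √(2DS/H) = √(2 × 17,994.5 × 366 / 32.6) ≈ 635.65.
Cost at Q* = (D/Q*)S + (Q*/2)H = √(2DSH) ≈ $20,722.12.
Cost at Q = 1,300: (17,994.5/1,300)×366 + (1,300/2)×32.6 = $5,066.14 + $21,190.00 = $26,256.14.
Excess = $26,256.14 − $20,722.12 = $5,534.02.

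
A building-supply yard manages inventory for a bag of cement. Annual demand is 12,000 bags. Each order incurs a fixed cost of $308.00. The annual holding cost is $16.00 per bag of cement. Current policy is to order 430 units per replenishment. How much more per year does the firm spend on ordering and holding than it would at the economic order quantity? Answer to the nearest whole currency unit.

Extra cost ≈ $1,160 per year

EOQ = √(2DS/H) = √(2 × 12,000 × 308 / 16) ≈ 679.71.
Cost at Q* = (D/Q*)S + (Q*/2)H = √(2DSH) ≈ $10,875.29.
Cost at Q = 430: (12,000/430)×308 + (430/2)×16 = $8,595.35 + $3,440.00 = $12,035.35.
Excess = $12,035.35 − $10,875.29 = $1,160.06.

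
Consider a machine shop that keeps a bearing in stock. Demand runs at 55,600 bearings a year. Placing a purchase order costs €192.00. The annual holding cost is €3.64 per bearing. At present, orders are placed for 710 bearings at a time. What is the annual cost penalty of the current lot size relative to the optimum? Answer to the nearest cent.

EOQ = √(2DS/H) = √(2 × 55,600 × 192 / 3.64) ≈ 2421.88.
Cost at Q* = (D/Q*)S + (Q*/2)H = √(2DSH) ≈ €8,815.64.
Cost at Q = 710: (55,600/710)×192 + (710/2)×3.64 = €15,035.49 + €1,292.20 = €16,327.69.
Excess = €16,327.69 − €8,815.64 = €7,512.06.

Extra cost ≈ €7,512.06 per year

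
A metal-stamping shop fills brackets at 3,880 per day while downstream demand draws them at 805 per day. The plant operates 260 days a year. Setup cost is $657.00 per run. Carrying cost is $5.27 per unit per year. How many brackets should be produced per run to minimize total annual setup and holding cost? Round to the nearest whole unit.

Annual demand D = 805 × 260 = 209,300.
Production build-up factor (1 − d/p) = 1 − 805/3,880 = 0.7925.
Q* = √(2DS / (H(1 − d/p))) = √(2 × 209,300 × 657 / (5.27 × 0.7925)).
= √(275,020,200 / 4.1766) ≈ 8114.659.

Q* ≈ 8,115 brackets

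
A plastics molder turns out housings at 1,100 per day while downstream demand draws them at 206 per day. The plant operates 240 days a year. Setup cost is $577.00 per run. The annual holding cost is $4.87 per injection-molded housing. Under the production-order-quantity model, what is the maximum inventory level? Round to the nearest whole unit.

I_max ≈ 3,086 housings

Annual demand D = 206 × 240 = 49,440.
Production build-up factor (1 − d/p) = 1 − 206/1,100 = 0.8127.
Q* = √(2DS / (H(1 − d/p))) = √(2 × 49,440 × 577 / (4.87 × 0.8127)).
= √(57,053,760 / 3.958) ≈ 3796.691.
Maximum inventory = Q*(1 − d/p) = 3796.691 × 0.8127 ≈ 3085.674.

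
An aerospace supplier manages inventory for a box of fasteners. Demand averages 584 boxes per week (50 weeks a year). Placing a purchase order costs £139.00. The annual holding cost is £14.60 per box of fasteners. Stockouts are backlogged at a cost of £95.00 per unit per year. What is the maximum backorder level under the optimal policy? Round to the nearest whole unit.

Annual demand D = 584 × 50 = 29,200.
With planned backorders, Q* = √(2DS/H) · √((H+B)/B).
√(2DS/H) = √(2 × 29,200 × 139 / 14.6) = 745.654.
√((H+B)/B) = √((14.6+95)/95) = 1.0741.
Q* ≈ 800.905.
S* = Q* · H/(H+B) = 800.905 × 14.6/109.6 ≈ 106.690.

S* ≈ 107 boxes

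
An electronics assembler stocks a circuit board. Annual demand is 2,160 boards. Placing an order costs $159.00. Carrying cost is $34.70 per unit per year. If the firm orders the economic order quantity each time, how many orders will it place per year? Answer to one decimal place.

EOQ = √(2DS/H) = √(2 × 2,160 × 159 / 34.7) ≈ 140.69.
Orders per year = D / Q* = 2,160 / 140.69 ≈ 15.352.

N ≈ 15.4 orders per year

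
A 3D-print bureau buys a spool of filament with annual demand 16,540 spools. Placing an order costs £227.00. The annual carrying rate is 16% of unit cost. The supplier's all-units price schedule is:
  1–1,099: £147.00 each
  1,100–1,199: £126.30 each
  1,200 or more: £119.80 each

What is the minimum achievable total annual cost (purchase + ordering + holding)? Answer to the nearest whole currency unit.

TC* ≈ £1,996,122

Holding cost per unit per year at price C is H = 0.16·C.
For each price level, check whether its EOQ is feasible; otherwise the best quantity at that price is the breakpoint.
EOQ at £147.00 = 565.0 (feasible in tier 1): TC = 16,540×£147.00 + (16,540/565.0)×227 + (565.0/2)×0.16×£147.00 = £2,444,669.67.
EOQ at £126.30 = 609.6 < 1100, so use break Q=1100: TC = 16,540×£126.30 + (16,540/1100.0)×227 + (1100.0/2)×0.16×£126.30 = £2,103,529.65.
EOQ at £119.80 = 625.9 < 1200, so use break Q=1200: TC = 16,540×£119.80 + (16,540/1200.0)×227 + (1200.0/2)×0.16×£119.80 = £1,996,121.62.
Lowest total cost among the candidates is at Q = 1200.0.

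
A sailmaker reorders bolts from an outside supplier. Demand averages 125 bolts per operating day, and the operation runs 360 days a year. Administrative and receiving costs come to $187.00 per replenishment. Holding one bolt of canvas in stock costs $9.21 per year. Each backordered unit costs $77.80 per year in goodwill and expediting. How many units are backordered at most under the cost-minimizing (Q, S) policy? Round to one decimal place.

Annual demand D = 125 × 360 = 45,000.
With planned backorders, Q* = √(2DS/H) · √((H+B)/B).
√(2DS/H) = √(2 × 45,000 × 187 / 9.21) = 1351.799.
√((H+B)/B) = √((9.21+77.8)/77.8) = 1.0575.
Q* ≈ 1429.575.
S* = Q* · H/(H+B) = 1429.575 × 9.21/87.01 ≈ 151.320.

S* ≈ 151.3 bolts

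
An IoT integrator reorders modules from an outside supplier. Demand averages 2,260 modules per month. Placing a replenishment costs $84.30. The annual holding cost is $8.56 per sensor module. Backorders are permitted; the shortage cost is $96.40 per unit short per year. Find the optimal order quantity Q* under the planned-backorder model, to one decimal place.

Q* ≈ 762.6 modules

Annual demand D = 2,260 × 12 = 27,120.
With planned backorders, Q* = √(2DS/H) · √((H+B)/B).
√(2DS/H) = √(2 × 27,120 × 84.3 / 8.56) = 730.864.
√((H+B)/B) = √((8.56+96.4)/96.4) = 1.0435.
Q* ≈ 762.623.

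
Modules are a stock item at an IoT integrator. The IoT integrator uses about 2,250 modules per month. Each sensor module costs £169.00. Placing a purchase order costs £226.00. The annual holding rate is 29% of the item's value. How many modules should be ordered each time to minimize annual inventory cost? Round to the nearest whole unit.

Annual demand D = 2,250 × 12 = 27,000.
Holding cost H = 0.29 × £169.00 = £49.0100 per unit per year.
EOQ = √(2DS / H) = √(2 × 27,000 × 226 / 49.01).
= √(12,204,000 / 49.01) = √249,010.406 ≈ 499.009.

Q* ≈ 499 modules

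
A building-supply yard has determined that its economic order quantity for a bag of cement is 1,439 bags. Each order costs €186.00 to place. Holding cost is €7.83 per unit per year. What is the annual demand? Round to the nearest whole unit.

D ≈ 43,585 bags per year

Squaring Q* = √(2DS/H) gives Q*² = 2DS/H.
From Q* = √(2DS/H): D = Q*²H / (2S) = 1,439² × 7.83 / (2 × 186) = 43585.337.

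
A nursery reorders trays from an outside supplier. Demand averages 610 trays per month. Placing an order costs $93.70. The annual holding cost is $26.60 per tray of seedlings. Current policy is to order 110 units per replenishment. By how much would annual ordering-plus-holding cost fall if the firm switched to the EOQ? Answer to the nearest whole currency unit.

Annual demand D = 610 × 12 = 7,320.
EOQ = √(2DS/H) = √(2 × 7,320 × 93.7 / 26.6) ≈ 227.09.
Cost at Q* = (D/Q*)S + (Q*/2)H = √(2DSH) ≈ $6,040.61.
Cost at Q = 110: (7,320/110)×93.7 + (110/2)×26.6 = $6,235.31 + $1,463.00 = $7,698.31.
Excess = $7,698.31 − $6,040.61 = $1,657.69.

Extra cost ≈ $1,658 per year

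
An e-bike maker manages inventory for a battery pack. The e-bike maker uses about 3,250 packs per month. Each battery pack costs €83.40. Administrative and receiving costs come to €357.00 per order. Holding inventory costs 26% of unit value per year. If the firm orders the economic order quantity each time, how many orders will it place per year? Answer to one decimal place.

N ≈ 34.4 orders per year

Annual demand D = 3,250 × 12 = 39,000.
Holding cost H = 0.26 × €83.40 = €21.6840 per unit per year.
Q* = √(2DS/H) = √(2 × 39,000 × 357 / 21.684) ≈ 1133.21.
Orders per year = D / Q* = 39,000 / 1133.21 ≈ 34.415.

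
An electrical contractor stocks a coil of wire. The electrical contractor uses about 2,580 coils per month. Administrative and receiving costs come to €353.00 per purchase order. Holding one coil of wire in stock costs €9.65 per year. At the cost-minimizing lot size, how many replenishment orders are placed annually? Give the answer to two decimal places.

Annual demand D = 2,580 × 12 = 30,960.
The optimal lot size = √(2DS/H) = √(2 × 30,960 × 353 / 9.65) ≈ 1505.01.
Orders per year = D / Q* = 30,960 / 1505.01 ≈ 20.571.

N ≈ 20.57 orders per year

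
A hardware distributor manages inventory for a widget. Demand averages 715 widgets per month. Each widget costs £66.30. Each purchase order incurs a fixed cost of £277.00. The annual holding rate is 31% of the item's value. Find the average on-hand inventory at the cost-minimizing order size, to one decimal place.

Average inventory ≈ 240.5 widgets

Annual demand D = 715 × 12 = 8,580.
Holding cost H = 0.31 × £66.30 = £20.5530 per unit per year.
Q* = √(2DS/H) = √(2 × 8,580 × 277 / 20.553) ≈ 480.91.
Average inventory = Q*/2 ≈ 480.91 / 2 = 240.453.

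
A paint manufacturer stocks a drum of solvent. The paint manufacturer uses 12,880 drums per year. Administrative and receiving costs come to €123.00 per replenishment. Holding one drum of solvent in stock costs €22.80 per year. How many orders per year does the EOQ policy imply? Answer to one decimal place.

Q* = √(2DS/H) = √(2 × 12,880 × 123 / 22.8) ≈ 372.78.
Orders per year = D / Q* = 12,880 / 372.78 ≈ 34.551.

N ≈ 34.6 orders per year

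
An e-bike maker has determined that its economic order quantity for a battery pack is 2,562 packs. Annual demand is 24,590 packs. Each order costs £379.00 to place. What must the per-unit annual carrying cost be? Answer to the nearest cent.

Squaring Q* = √(2DS/H) gives Q*² = 2DS/H.
From Q* = √(2DS/H): H = 2DS / Q*² = 2 × 24,590 × 379 / 2,562² = 2.8397.

H ≈ £2.84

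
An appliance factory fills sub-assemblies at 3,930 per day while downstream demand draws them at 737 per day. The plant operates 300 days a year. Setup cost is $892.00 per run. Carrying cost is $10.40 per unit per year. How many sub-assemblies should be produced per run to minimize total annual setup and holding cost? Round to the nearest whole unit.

Annual demand D = 737 × 300 = 221,100.
Production build-up factor (1 − d/p) = 1 − 737/3,930 = 0.8125.
Q* = √(2DS / (H(1 − d/p))) = √(2 × 221,100 × 892 / (10.4 × 0.8125)).
= √(394,442,400 / 8.4497) ≈ 6832.379.

Q* ≈ 6,832 sub-assemblies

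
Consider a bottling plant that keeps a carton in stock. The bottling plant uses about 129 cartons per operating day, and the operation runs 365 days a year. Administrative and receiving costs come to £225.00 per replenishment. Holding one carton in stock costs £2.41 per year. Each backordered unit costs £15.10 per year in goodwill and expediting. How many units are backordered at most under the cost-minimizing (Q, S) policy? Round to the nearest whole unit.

S* ≈ 439 cartons

Annual demand D = 129 × 365 = 47,085.
With planned backorders, Q* = √(2DS/H) · √((H+B)/B).
√(2DS/H) = √(2 × 47,085 × 225 / 2.41) = 2965.098.
√((H+B)/B) = √((2.41+15.1)/15.1) = 1.0768.
Q* ≈ 3192.961.
S* = Q* · H/(H+B) = 3192.961 × 2.41/17.51 ≈ 439.465.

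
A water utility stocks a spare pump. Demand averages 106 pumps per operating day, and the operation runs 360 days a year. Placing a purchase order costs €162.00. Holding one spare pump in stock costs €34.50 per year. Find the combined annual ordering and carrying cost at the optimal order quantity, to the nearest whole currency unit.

TC* ≈ €20,653

Annual demand D = 106 × 360 = 38,160.
EOQ = √(2DS/H) = √(2 × 38,160 × 162 / 34.5) ≈ 598.64.
At Q*, ordering cost (D/Q*)S equals holding cost (Q*/2)H, each = √(DSH/2).
Minimum total = √(2DSH) = √(2 × 38,160 × 162 × 34.5) ≈ 20653.147.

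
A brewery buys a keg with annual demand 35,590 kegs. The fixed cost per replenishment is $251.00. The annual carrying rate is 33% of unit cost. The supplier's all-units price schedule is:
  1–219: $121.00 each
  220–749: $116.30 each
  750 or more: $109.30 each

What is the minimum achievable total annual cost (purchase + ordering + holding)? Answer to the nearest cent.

TC* ≈ $3,915,423.66

Holding cost per unit per year at price C is H = 0.33·C.
Candidates are each tier's EOQ (if it falls in that tier) and each price-break quantity.
Tier 1 ($121.00): EOQ = 668.9 exceeds tier's upper bound 219, so this tier is dominated.
EOQ at $116.30 = 682.3 (feasible in tier 2): TC = 35,590×$116.30 + (35,590/682.3)×251 + (682.3/2)×0.33×$116.30 = $4,165,302.61.
EOQ at $109.30 = 703.8 < 750, so use break Q=750: TC = 35,590×$109.30 + (35,590/750.0)×251 + (750.0/2)×0.33×$109.30 = $3,915,423.66.
Lowest total cost among the candidates is at Q = 750.0.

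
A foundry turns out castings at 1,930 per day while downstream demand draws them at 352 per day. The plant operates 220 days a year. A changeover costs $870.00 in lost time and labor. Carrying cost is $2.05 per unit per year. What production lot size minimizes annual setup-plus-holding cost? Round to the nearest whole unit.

Annual demand D = 352 × 220 = 77,440.
Production build-up factor (1 − d/p) = 1 − 352/1,930 = 0.8176.
Q* = √(2DS / (H(1 − d/p))) = √(2 × 77,440 × 870 / (2.05 × 0.8176)).
= √(134,745,600 / 1.6761) ≈ 8966.140.

Q* ≈ 8,966 castings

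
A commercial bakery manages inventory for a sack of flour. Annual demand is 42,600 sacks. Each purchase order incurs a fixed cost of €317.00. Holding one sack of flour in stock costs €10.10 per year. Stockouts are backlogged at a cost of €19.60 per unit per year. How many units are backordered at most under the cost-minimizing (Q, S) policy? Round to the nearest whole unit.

With planned backorders, Q* = √(2DS/H) · √((H+B)/B).
√(2DS/H) = √(2 × 42,600 × 317 / 10.1) = 1635.267.
√((H+B)/B) = √((10.1+19.6)/19.6) = 1.2310.
Q* ≈ 2012.978.
S* = Q* · H/(H+B) = 2012.978 × 10.1/29.7 ≈ 684.548.

S* ≈ 685 sacks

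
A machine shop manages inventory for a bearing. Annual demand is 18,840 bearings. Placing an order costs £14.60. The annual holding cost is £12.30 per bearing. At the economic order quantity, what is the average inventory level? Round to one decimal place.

EOQ = √(2DS/H) = √(2 × 18,840 × 14.6 / 12.3) ≈ 211.48.
Average inventory = Q*/2 ≈ 211.48 / 2 = 105.742.

Average inventory ≈ 105.7 bearings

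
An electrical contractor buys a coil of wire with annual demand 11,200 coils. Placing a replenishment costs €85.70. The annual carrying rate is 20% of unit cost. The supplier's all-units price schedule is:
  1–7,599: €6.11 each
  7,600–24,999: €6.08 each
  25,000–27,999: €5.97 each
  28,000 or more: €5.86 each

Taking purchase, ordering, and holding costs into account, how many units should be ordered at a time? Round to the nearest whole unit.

Q* ≈ 1,253 coils

Holding cost per unit per year at price C is H = 0.20·C.
Evaluate total cost at each tier's feasible EOQ or, if the EOQ is below the tier, at the tier's minimum quantity.
EOQ at €6.11 = 1253.4 (feasible in tier 1): TC = 11,200×€6.11 + (11,200/1253.4)×85.7 + (1253.4/2)×0.20×€6.11 = €69,963.62.
EOQ at €6.08 = 1256.5 < 7600, so use break Q=7600: TC = 11,200×€6.08 + (11,200/7600.0)×85.7 + (7600.0/2)×0.20×€6.08 = €72,843.09.
EOQ at €5.97 = 1268.0 < 25000, so use break Q=25000: TC = 11,200×€5.97 + (11,200/25000.0)×85.7 + (25000.0/2)×0.20×€5.97 = €81,827.39.
EOQ at €5.86 = 1279.8 < 28000, so use break Q=28000: TC = 11,200×€5.86 + (11,200/28000.0)×85.7 + (28000.0/2)×0.20×€5.86 = €82,074.28.
Lowest total cost is €69,963.62 at Q = 1253.4.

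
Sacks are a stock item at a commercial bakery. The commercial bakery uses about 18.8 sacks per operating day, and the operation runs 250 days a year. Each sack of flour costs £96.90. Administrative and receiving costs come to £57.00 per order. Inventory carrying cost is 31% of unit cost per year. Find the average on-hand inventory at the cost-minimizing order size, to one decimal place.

Average inventory ≈ 66.8 sacks

Annual demand D = 18.8 × 250 = 4,700.
Holding cost H = 0.31 × £96.90 = £30.0390 per unit per year.
EOQ = √(2DS/H) = √(2 × 4,700 × 57 / 30.039) ≈ 133.55.
Average inventory = Q*/2 ≈ 133.55 / 2 = 66.777.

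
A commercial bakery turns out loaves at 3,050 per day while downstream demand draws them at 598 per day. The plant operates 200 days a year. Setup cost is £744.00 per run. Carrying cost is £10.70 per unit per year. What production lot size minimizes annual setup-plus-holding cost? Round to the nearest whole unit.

Annual demand D = 598 × 200 = 119,600.
Production build-up factor (1 − d/p) = 1 − 598/3,050 = 0.8039.
Q* = √(2DS / (H(1 − d/p))) = √(2 × 119,600 × 744 / (10.7 × 0.8039)).
= √(177,964,800 / 8.6021) ≈ 4548.465.

Q* ≈ 4,548 loaves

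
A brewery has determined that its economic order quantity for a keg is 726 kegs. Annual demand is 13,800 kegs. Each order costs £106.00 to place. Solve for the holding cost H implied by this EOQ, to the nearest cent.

Invert the EOQ relation Q*² = 2DS/H.
From Q* = √(2DS/H): H = 2DS / Q*² = 2 × 13,800 × 106 / 726² = 5.5506.

H ≈ £5.55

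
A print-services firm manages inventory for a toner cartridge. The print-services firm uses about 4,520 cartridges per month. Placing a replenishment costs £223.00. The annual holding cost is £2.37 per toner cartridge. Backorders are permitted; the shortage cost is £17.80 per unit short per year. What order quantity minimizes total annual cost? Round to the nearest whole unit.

Annual demand D = 4,520 × 12 = 54,240.
With planned backorders, Q* = √(2DS/H) · √((H+B)/B).
√(2DS/H) = √(2 × 54,240 × 223 / 2.37) = 3194.869.
√((H+B)/B) = √((2.37+17.8)/17.8) = 1.0645.
Q* ≈ 3400.917.

Q* ≈ 3,401 cartridges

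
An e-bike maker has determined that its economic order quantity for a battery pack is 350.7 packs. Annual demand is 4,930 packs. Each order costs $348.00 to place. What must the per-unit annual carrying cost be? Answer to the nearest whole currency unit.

H ≈ $28

Squaring Q* = √(2DS/H) gives Q*² = 2DS/H.
From Q* = √(2DS/H): H = 2DS / Q*² = 2 × 4,930 × 348 / 350.7² = 27.8987.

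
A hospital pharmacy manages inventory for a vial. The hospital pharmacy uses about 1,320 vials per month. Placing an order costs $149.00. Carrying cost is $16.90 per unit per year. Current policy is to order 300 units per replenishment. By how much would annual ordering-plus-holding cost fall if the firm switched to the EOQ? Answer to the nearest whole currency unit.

Annual demand D = 1,320 × 12 = 15,840.
EOQ = √(2DS/H) = √(2 × 15,840 × 149 / 16.9) ≈ 528.50.
Cost at Q* = (D/Q*)S + (Q*/2)H = √(2DSH) ≈ $8,931.60.
Cost at Q = 300: (15,840/300)×149 + (300/2)×16.9 = $7,867.20 + $2,535.00 = $10,402.20.
Excess = $10,402.20 − $8,931.60 = $1,470.60.

Extra cost ≈ $1,471 per year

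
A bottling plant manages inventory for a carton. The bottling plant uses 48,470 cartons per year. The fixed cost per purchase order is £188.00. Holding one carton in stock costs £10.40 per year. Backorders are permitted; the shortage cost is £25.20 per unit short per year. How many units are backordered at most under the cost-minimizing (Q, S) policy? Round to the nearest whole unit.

S* ≈ 460 cartons

With planned backorders, Q* = √(2DS/H) · √((H+B)/B).
√(2DS/H) = √(2 × 48,470 × 188 / 10.4) = 1323.774.
√((H+B)/B) = √((10.4+25.2)/25.2) = 1.1886.
Q* ≈ 1573.398.
S* = Q* · H/(H+B) = 1573.398 × 10.4/35.6 ≈ 459.644.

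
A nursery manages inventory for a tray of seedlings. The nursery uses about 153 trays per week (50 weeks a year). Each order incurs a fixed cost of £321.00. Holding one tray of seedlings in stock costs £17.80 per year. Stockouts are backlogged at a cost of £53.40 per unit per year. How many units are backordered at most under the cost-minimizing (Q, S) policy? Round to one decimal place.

Annual demand D = 153 × 50 = 7,650.
With planned backorders, Q* = √(2DS/H) · √((H+B)/B).
√(2DS/H) = √(2 × 7,650 × 321 / 17.8) = 525.277.
√((H+B)/B) = √((17.8+53.4)/53.4) = 1.1547.
Q* ≈ 606.537.
S* = Q* · H/(H+B) = 606.537 × 17.8/71.2 ≈ 151.634.

S* ≈ 151.6 trays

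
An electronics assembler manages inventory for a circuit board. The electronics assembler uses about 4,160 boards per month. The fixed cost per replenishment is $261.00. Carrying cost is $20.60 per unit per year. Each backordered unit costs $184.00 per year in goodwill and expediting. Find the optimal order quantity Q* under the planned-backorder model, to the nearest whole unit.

Annual demand D = 4,160 × 12 = 49,920.
With planned backorders, Q* = √(2DS/H) · √((H+B)/B).
√(2DS/H) = √(2 × 49,920 × 261 / 20.6) = 1124.706.
√((H+B)/B) = √((20.6+184)/184) = 1.0545.
Q* ≈ 1185.995.

Q* ≈ 1,186 boards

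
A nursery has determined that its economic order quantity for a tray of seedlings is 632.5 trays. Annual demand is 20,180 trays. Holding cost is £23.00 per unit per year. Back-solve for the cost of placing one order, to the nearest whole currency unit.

S ≈ £228

The basic EOQ model gives Q* = √(2DS/H); rearrange for the unknown.
From Q* = √(2DS/H): S = Q*²H / (2D) = 632.5² × 23 / (2 × 20,180) = 227.9805.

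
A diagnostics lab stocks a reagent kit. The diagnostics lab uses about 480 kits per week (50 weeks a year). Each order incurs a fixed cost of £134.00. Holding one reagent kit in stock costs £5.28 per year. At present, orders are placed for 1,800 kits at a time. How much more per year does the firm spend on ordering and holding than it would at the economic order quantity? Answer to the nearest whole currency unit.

Annual demand D = 480 × 50 = 24,000.
EOQ = √(2DS/H) = √(2 × 24,000 × 134 / 5.28) ≈ 1103.71.
Cost at Q* = (D/Q*)S + (Q*/2)H = √(2DSH) ≈ £5,827.60.
Cost at Q = 1,800: (24,000/1,800)×134 + (1,800/2)×5.28 = £1,786.67 + £4,752.00 = £6,538.67.
Excess = £6,538.67 − £5,827.60 = £711.06.

Extra cost ≈ £711 per year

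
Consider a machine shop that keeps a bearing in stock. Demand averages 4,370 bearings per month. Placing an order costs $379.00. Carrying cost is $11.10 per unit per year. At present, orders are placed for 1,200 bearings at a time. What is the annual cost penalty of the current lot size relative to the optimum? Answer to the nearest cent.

Extra cost ≈ $2,217.07 per year

Annual demand D = 4,370 × 12 = 52,440.
EOQ = √(2DS/H) = √(2 × 52,440 × 379 / 11.1) ≈ 1892.36.
Cost at Q* = (D/Q*)S + (Q*/2)H = √(2DSH) ≈ $21,005.23.
Cost at Q = 1,200: (52,440/1,200)×379 + (1,200/2)×11.1 = $16,562.30 + $6,660.00 = $23,222.30.
Excess = $23,222.30 − $21,005.23 = $2,217.07.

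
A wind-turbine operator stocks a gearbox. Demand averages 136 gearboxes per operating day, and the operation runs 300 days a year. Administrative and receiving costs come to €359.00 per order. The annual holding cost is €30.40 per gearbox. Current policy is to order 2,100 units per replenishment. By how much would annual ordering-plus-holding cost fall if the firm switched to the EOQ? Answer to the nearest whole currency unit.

Annual demand D = 136 × 300 = 40,800.
EOQ = √(2DS/H) = √(2 × 40,800 × 359 / 30.4) ≈ 981.65.
Cost at Q* = (D/Q*)S + (Q*/2)H = √(2DSH) ≈ €29,842.08.
Cost at Q = 2,100: (40,800/2,100)×359 + (2,100/2)×30.4 = €6,974.86 + €31,920.00 = €38,894.86.
Excess = €38,894.86 − €29,842.08 = €9,052.78.

Extra cost ≈ €9,053 per year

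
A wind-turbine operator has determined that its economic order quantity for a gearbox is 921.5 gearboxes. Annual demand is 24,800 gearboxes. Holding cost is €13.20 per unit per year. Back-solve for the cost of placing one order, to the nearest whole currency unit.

S ≈ €226

Squaring Q* = √(2DS/H) gives Q*² = 2DS/H.
From Q* = √(2DS/H): S = Q*²H / (2D) = 921.5² × 13.2 / (2 × 24,800) = 225.9867.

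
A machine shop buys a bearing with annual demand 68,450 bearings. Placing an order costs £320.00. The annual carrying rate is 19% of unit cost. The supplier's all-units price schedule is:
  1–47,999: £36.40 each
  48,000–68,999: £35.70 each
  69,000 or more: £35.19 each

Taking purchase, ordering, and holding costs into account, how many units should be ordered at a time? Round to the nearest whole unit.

Holding cost per unit per year at price C is H = 0.19·C.
Candidates are each tier's EOQ (if it falls in that tier) and each price-break quantity.
EOQ at £36.40 = 2516.8 (feasible in tier 1): TC = 68,450×£36.40 + (68,450/2516.8)×320 + (2516.8/2)×0.19×£36.40 = £2,508,986.21.
EOQ at £35.70 = 2541.4 < 48000, so use break Q=48000: TC = 68,450×£35.70 + (68,450/48000.0)×320 + (48000.0/2)×0.19×£35.70 = £2,606,913.33.
EOQ at £35.19 = 2559.7 < 69000, so use break Q=69000: TC = 68,450×£35.19 + (68,450/69000.0)×320 + (69000.0/2)×0.19×£35.19 = £2,639,743.40.
Lowest total cost is £2,508,986.21 at Q = 2516.8.

Q* ≈ 2,517 bearings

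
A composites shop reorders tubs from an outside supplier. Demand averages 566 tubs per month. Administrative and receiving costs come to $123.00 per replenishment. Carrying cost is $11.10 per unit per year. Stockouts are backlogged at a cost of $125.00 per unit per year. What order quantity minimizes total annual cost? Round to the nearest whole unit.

Q* ≈ 405 tubs

Annual demand D = 566 × 12 = 6,792.
With planned backorders, Q* = √(2DS/H) · √((H+B)/B).
√(2DS/H) = √(2 × 6,792 × 123 / 11.1) = 387.976.
√((H+B)/B) = √((11.1+125)/125) = 1.0435.
Q* ≈ 404.836.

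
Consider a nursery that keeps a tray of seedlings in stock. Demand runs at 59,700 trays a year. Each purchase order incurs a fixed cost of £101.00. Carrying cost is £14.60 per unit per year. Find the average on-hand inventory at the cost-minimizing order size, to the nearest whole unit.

Average inventory ≈ 454 trays

The optimal lot size = √(2DS/H) = √(2 × 59,700 × 101 / 14.6) ≈ 908.84.
Average inventory = Q*/2 ≈ 908.84 / 2 = 454.419.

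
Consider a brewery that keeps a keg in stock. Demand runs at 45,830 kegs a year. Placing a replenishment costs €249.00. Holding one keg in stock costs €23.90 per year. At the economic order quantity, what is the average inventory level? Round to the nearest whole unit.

Average inventory ≈ 489 kegs

EOQ = √(2DS/H) = √(2 × 45,830 × 249 / 23.9) ≈ 977.22.
Average inventory = Q*/2 ≈ 977.22 / 2 = 488.608.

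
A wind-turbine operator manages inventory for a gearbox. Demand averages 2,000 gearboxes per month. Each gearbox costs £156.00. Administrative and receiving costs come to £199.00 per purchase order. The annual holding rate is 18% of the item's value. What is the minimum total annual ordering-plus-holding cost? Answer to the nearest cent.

Annual demand D = 2,000 × 12 = 24,000.
Holding cost H = 0.18 × £156.00 = £28.0800 per unit per year.
The optimal lot size = √(2DS/H) = √(2 × 24,000 × 199 / 28.08) ≈ 583.24.
At Q*, ordering cost (D/Q*)S equals holding cost (Q*/2)H, each = √(DSH/2).
Minimum total = √(2DSH) = √(2 × 24,000 × 199 × 28.08) ≈ 16377.428.

TC* ≈ £16,377.43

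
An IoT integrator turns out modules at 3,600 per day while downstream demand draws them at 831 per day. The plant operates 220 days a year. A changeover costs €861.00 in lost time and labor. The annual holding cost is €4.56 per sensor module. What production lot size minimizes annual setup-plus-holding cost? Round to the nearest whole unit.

Annual demand D = 831 × 220 = 182,820.
Production build-up factor (1 − d/p) = 1 − 831/3,600 = 0.7692.
Q* = √(2DS / (H(1 − d/p))) = √(2 × 182,820 × 861 / (4.56 × 0.7692)).
= √(314,816,040 / 3.5074) ≈ 9474.052.

Q* ≈ 9,474 modules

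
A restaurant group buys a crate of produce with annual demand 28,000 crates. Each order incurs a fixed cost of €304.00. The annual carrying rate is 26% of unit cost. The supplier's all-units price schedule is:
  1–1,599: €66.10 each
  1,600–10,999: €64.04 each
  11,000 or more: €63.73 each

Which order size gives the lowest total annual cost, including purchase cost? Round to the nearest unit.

Holding cost per unit per year at price C is H = 0.26·C.
Evaluate total cost at each tier's feasible EOQ or, if the EOQ is below the tier, at the tier's minimum quantity.
EOQ at €66.10 = 995.3 (feasible in tier 1): TC = 28,000×€66.10 + (28,000/995.3)×304 + (995.3/2)×0.26×€66.10 = €1,867,904.81.
EOQ at €64.04 = 1011.2 < 1600, so use break Q=1600: TC = 28,000×€64.04 + (28,000/1600.0)×304 + (1600.0/2)×0.26×€64.04 = €1,811,760.32.
EOQ at €63.73 = 1013.6 < 11000, so use break Q=11000: TC = 28,000×€63.73 + (28,000/11000.0)×304 + (11000.0/2)×0.26×€63.73 = €1,876,347.72.
Lowest total cost is €1,811,760.32 at Q = 1600.0.

Q* ≈ 1,600 crates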